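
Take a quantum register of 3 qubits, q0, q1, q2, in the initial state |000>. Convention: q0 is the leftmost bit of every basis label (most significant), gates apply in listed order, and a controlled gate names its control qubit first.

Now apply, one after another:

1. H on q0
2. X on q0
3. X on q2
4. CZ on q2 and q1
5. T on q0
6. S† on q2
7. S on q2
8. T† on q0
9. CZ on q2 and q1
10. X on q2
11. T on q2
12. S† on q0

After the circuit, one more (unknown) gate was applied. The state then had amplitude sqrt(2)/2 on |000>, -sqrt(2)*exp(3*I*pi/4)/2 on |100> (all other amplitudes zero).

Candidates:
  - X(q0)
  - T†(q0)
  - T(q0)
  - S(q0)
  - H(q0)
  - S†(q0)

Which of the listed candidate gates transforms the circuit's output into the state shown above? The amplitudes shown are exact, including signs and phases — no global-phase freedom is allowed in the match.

The unique candidate consistent with the amplitudes is T(q0). Key observation: the block from step 3 through step 10 cancels to the identity and can be dropped.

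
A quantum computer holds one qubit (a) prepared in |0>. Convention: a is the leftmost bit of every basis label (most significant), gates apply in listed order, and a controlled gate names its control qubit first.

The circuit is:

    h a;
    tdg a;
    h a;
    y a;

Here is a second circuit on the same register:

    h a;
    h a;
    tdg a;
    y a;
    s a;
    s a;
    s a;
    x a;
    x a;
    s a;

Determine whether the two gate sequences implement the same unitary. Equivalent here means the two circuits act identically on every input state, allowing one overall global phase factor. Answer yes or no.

No — the two circuits implement different unitaries, even allowing a global phase.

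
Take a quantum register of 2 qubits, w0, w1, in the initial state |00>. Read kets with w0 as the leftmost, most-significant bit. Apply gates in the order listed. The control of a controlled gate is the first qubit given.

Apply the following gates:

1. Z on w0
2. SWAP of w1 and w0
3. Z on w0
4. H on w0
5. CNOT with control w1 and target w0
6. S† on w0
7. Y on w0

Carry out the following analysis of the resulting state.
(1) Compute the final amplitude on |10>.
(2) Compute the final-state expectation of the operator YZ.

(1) The final state's coefficient on |10> equals sqrt(2)*I/2.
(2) In the final state, YZ has expectation -1.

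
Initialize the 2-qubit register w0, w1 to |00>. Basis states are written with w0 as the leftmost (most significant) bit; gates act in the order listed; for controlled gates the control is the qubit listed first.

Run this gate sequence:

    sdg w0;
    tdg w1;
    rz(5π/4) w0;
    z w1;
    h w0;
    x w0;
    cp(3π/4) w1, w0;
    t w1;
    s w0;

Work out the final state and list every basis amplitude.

The resulting statevector has amplitude -sqrt(2)*exp(3*I*pi/8)/2 on |00>, 0 on |01>, -sqrt(2)*exp(7*I*pi/8)/2 on |10>, 0 on |11>.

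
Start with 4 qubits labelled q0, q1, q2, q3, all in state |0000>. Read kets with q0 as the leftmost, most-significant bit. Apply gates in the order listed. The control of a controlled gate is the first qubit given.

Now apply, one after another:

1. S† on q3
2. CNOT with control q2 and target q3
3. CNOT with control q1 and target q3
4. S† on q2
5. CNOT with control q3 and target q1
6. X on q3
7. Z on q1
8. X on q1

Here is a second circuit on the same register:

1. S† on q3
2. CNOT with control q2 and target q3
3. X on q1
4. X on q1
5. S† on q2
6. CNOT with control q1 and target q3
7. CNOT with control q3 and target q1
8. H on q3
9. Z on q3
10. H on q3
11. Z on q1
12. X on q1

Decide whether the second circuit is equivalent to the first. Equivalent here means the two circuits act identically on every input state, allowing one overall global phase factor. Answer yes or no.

Yes: on every input state the two circuits agree up to one overall phase factor.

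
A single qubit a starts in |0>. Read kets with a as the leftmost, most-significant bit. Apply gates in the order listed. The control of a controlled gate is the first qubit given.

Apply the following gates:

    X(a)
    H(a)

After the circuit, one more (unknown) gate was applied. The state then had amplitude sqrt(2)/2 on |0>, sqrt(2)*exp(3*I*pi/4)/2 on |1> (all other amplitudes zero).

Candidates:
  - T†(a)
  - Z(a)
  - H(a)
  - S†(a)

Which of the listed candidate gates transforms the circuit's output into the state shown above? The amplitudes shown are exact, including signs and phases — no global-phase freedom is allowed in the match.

It was T†(a) that produced the state shown.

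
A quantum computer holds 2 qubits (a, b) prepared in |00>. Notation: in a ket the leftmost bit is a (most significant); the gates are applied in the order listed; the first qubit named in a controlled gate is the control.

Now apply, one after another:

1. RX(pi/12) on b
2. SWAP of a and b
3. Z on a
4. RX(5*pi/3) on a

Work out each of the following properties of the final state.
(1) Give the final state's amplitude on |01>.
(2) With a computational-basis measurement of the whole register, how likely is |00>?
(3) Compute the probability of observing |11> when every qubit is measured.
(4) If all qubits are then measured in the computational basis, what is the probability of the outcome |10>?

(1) The final state's coefficient on |01> equals 0.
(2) The probability of measuring |00> is -sqrt(2)/8 + sqrt(6)/8 + 1/2.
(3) Outcome |11> occurs with probability 0.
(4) Outcome |10> occurs with probability -sqrt(6)/8 + sqrt(2)/8 + 1/2.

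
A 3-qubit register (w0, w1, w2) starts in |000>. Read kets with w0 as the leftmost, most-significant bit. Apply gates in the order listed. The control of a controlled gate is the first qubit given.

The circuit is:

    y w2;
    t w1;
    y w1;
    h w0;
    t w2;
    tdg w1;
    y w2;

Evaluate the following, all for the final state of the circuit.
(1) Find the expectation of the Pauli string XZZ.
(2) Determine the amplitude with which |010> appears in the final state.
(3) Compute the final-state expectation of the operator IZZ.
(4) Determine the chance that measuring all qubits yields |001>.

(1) The observable XZZ averages to -1.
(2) The amplitude on |010> is sqrt(2)*I/2.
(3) The expectation value of IZZ is -1.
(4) A full measurement returns |001> with probability 0.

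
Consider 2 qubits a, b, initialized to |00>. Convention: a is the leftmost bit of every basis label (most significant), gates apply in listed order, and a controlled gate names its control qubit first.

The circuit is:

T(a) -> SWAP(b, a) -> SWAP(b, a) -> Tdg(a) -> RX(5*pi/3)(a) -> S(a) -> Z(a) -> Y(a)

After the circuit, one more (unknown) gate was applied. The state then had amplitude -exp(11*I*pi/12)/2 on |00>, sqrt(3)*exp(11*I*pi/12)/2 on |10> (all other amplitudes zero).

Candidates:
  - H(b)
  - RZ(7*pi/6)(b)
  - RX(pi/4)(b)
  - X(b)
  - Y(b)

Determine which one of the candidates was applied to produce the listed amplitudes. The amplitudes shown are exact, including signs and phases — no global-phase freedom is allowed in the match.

The unique candidate consistent with the amplitudes is RZ(7*pi/6)(b). Key observation: the block from step 1 through step 4 cancels to the identity and can be dropped.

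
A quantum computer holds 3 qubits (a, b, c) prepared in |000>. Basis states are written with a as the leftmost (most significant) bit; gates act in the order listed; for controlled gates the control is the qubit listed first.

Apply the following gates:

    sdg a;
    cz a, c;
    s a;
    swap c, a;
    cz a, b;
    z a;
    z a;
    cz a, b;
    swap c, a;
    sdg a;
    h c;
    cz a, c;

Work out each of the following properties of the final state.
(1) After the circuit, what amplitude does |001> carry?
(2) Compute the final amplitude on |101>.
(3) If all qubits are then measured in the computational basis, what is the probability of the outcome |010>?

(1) |001> carries amplitude sqrt(2)/2 in the final state. Key observation: gates 3-10 undo each other exactly, leaving only the rest of the circuit to track.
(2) The final state's coefficient on |101> equals 0.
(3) Outcome |010> occurs with probability 0.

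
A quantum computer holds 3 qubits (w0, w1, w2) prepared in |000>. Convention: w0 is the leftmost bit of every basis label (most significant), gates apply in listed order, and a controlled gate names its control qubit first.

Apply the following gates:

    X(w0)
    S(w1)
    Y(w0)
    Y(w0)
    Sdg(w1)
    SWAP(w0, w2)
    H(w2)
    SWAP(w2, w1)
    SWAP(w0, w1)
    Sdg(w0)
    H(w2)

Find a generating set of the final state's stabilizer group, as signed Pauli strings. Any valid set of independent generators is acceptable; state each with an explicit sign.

The final state is stabilized by the group generated by +YII, +IIX, +IZI; other independent generating sets are equally valid.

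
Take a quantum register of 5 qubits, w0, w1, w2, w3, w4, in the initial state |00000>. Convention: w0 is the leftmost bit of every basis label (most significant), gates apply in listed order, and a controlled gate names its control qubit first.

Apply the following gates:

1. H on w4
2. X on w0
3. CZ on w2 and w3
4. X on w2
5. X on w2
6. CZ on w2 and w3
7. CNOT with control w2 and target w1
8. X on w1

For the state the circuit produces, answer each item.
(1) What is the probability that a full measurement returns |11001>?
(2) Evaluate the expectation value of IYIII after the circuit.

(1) A full measurement returns |11001> with probability 1/2. Key observation: gates 3-6 undo each other exactly, leaving only the rest of the circuit to track.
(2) The expectation value of IYIII is 0.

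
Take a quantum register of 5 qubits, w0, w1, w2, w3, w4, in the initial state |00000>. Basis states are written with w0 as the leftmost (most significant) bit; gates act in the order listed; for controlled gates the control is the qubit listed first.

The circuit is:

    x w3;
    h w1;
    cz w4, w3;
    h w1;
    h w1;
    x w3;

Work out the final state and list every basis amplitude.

The resulting statevector has amplitude sqrt(2)/2 on |00000>, sqrt(2)/2 on |01000>, and 0 on every other basis state.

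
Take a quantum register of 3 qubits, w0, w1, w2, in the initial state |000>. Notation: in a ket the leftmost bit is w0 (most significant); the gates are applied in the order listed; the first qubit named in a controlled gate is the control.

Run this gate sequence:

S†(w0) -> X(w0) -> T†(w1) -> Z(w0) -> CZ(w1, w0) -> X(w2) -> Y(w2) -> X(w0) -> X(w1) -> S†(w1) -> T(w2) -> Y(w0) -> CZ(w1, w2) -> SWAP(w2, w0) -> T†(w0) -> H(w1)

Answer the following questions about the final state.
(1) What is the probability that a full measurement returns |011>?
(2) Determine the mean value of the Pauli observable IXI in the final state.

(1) The probability of measuring |011> is 1/2.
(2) The expectation value of IXI is -1.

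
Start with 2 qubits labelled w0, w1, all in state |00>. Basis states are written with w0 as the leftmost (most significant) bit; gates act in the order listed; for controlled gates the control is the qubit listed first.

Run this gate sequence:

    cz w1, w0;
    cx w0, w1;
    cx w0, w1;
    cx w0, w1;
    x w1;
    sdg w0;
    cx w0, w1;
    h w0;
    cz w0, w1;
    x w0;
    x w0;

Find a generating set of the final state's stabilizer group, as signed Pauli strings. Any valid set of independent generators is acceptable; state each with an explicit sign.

The stabilizer group can be generated by -XI, -IZ, among other valid generating sets.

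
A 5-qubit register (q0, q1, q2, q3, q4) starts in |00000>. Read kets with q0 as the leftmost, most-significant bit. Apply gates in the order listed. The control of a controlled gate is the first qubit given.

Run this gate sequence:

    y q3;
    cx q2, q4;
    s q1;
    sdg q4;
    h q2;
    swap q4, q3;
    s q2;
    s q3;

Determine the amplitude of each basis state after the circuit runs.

The resulting statevector has amplitude sqrt(2)*I/2 on |00001>, -sqrt(2)/2 on |00101>, and 0 on every other basis state.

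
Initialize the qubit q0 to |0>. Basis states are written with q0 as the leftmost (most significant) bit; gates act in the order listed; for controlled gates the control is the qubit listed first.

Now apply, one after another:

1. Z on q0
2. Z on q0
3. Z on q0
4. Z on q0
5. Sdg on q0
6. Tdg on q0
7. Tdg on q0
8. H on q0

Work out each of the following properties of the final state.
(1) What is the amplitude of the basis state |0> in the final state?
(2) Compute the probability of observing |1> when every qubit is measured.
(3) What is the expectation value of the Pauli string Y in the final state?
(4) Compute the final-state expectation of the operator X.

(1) |0> carries amplitude sqrt(2)/2 in the final state. Key observation: steps 1-4 multiply out to the identity, so the circuit reduces to the remaining gates.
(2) Outcome |1> occurs with probability 1/2.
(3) The observable Y averages to 0.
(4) In the final state, X has expectation 1.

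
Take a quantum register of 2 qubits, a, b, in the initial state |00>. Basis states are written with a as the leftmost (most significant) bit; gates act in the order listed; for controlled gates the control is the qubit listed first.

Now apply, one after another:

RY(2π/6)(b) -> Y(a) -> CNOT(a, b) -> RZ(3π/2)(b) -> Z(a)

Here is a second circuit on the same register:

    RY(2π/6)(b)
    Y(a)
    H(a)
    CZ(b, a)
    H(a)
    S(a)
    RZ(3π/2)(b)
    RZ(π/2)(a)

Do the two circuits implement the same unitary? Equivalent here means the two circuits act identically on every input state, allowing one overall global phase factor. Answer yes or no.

No — the two circuits implement different unitaries, even allowing a global phase.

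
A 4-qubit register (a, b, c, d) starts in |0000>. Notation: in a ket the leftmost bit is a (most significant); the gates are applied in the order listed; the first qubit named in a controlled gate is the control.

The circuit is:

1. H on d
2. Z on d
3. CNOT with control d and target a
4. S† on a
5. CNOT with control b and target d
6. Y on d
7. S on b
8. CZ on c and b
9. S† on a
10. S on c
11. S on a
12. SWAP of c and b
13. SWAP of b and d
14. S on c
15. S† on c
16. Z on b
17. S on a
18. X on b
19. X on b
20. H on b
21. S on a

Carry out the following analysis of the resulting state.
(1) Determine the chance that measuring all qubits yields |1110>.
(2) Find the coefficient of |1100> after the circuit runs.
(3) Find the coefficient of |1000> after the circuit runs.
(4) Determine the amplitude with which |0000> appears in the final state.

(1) A full measurement returns |1110> with probability 0.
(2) The final state's coefficient on |1100> equals -1/2.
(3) The final state's coefficient on |1000> equals -1/2.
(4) The final state's coefficient on |0000> equals -I/2.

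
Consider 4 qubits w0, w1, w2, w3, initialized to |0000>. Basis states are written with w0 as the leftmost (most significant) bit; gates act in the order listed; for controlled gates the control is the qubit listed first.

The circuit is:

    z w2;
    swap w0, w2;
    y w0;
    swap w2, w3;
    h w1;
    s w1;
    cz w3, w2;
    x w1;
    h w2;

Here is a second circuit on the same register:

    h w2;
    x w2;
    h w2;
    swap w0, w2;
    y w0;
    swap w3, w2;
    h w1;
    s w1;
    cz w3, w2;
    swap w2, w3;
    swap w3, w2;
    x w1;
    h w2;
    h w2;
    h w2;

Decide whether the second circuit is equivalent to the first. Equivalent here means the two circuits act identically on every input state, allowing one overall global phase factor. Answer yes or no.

Yes: on every input state the two circuits agree up to one overall phase factor.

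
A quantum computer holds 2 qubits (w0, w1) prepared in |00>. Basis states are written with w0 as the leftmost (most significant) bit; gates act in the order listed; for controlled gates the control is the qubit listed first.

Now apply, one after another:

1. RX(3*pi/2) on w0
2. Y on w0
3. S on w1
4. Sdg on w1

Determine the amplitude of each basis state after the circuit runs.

After the circuit, the state carries amplitude -sqrt(2)/2 on |00>, 0 on |01>, -sqrt(2)*I/2 on |10>, 0 on |11>. Key observation: steps 3-4 multiply out to the identity, so the circuit reduces to the remaining gates.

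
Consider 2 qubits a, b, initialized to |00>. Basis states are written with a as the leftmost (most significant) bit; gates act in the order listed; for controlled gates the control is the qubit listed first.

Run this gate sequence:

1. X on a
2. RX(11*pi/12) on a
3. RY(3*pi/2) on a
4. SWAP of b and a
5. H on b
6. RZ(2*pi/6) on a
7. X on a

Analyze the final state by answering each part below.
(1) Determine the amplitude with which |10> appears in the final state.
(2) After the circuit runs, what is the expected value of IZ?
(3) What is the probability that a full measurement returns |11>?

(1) The final state's coefficient on |10> equals (-sqrt(6 - 3*sqrt(2))/4 + sqrt(sqrt(2) + 2)/4)*exp(5*I*pi/6).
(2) The expectation value of IZ is -sqrt(6)/4 - sqrt(2)/4.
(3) Outcome |11> occurs with probability sqrt(2)/8 + sqrt(6)/8 + 1/2.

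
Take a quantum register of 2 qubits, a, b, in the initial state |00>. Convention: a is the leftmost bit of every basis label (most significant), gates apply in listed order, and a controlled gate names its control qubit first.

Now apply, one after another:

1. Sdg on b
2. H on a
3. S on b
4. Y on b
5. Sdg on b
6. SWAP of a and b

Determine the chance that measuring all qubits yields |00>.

Outcome |00> occurs with probability 0.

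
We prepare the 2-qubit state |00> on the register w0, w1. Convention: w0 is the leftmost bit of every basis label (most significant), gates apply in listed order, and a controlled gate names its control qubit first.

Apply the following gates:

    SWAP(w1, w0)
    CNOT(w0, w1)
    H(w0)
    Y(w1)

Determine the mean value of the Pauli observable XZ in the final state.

In the final state, XZ has expectation -1.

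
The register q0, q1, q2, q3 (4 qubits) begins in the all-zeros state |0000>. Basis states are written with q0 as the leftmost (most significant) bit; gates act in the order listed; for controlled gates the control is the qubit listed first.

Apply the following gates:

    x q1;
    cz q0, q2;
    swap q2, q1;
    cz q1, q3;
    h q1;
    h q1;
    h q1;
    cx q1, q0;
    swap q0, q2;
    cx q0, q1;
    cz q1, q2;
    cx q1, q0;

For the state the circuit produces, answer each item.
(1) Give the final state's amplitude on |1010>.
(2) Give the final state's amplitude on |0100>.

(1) The amplitude on |1010> is sqrt(2)/2.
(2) The amplitude on |0100> is sqrt(2)/2.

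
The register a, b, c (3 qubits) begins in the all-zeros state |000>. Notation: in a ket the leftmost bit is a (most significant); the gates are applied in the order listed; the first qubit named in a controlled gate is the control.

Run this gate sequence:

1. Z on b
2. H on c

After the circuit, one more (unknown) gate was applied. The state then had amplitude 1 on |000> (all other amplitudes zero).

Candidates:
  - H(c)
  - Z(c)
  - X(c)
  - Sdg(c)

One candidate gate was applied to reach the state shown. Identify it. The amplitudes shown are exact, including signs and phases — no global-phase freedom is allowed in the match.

It was H(c) that produced the state shown.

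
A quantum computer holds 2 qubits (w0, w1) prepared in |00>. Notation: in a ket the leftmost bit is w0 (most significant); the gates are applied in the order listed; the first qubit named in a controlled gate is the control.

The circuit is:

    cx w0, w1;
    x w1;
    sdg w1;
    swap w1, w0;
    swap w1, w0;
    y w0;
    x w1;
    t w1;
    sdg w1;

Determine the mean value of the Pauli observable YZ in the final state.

The expectation value of YZ is 0.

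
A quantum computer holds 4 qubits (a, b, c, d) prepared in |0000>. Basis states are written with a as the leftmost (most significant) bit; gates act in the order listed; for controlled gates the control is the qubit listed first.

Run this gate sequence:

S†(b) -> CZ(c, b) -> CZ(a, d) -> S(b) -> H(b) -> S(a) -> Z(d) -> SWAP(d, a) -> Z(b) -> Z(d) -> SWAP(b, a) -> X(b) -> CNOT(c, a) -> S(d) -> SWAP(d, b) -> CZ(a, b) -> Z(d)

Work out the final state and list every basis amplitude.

After the circuit, the state carries amplitude -sqrt(2)/2 on |0001>, sqrt(2)/2 on |1001>, and 0 on every other basis state.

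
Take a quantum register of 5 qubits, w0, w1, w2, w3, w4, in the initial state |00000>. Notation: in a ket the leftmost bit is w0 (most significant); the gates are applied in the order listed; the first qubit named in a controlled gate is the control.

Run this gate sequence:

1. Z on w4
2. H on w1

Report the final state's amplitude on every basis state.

After the circuit, the state carries amplitude sqrt(2)/2 on |00000>, sqrt(2)/2 on |01000>, and 0 on every other basis state.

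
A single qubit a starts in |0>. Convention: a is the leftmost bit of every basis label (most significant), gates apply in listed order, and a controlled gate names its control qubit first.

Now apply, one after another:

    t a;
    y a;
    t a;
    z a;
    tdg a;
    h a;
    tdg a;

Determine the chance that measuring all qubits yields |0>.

Outcome |0> occurs with probability 1/2.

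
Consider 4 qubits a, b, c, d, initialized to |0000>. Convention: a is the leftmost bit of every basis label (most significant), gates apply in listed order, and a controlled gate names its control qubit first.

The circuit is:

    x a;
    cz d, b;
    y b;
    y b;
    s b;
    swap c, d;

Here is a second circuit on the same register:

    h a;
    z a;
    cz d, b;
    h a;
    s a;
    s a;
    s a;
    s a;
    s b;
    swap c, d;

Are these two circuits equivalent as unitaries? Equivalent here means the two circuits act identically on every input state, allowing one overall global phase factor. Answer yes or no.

Yes — the two circuits implement the same unitary up to a global phase.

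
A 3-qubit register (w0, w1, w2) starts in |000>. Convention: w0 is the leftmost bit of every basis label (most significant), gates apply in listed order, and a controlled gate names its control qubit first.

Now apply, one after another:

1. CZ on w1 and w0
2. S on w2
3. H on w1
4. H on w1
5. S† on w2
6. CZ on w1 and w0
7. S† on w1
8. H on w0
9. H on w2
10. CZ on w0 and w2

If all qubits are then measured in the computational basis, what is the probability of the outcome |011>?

A full measurement returns |011> with probability 0.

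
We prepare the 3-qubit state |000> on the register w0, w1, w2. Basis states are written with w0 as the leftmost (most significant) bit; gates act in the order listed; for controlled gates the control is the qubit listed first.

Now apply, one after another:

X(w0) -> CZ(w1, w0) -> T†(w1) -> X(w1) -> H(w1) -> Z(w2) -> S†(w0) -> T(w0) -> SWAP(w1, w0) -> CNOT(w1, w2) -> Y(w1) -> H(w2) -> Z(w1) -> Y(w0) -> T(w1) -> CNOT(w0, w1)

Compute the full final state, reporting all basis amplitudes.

The final amplitudes are -exp(3*I*pi/4)/2 on |000>, exp(3*I*pi/4)/2 on |001>, 0 on |010>, 0 on |011>, 0 on |100>, 0 on |101>, -exp(3*I*pi/4)/2 on |110>, exp(3*I*pi/4)/2 on |111>.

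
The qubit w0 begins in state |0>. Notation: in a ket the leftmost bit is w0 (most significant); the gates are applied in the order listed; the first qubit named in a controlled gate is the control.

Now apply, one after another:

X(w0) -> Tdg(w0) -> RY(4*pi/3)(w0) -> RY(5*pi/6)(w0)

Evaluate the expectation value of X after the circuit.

The observable X averages to -1/2.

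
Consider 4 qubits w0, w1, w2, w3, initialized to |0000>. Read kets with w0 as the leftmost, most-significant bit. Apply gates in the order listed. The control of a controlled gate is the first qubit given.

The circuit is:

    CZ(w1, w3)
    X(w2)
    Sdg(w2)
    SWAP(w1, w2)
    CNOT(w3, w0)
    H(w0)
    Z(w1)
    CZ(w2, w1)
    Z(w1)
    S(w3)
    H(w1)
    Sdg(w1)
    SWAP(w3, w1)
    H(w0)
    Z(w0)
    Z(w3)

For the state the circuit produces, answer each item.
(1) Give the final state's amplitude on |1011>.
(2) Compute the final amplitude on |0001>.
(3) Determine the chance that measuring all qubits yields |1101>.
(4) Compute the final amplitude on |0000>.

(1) The amplitude on |1011> is 0.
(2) The final state's coefficient on |0001> equals -sqrt(2)/2.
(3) The probability of measuring |1101> is 0.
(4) The amplitude on |0000> is -sqrt(2)*I/2.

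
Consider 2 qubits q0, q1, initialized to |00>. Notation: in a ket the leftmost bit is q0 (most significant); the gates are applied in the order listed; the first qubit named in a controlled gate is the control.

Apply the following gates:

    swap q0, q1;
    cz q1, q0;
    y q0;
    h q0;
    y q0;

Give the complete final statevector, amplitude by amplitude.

After the circuit, the state carries amplitude -sqrt(2)/2 on |00>, 0 on |01>, -sqrt(2)/2 on |10>, 0 on |11>.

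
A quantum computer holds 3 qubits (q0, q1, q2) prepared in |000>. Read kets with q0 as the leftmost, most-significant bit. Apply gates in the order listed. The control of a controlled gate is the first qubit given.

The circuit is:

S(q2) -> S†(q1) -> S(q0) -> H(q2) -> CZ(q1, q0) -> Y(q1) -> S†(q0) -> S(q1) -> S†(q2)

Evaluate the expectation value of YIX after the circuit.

The expectation value of YIX is 0.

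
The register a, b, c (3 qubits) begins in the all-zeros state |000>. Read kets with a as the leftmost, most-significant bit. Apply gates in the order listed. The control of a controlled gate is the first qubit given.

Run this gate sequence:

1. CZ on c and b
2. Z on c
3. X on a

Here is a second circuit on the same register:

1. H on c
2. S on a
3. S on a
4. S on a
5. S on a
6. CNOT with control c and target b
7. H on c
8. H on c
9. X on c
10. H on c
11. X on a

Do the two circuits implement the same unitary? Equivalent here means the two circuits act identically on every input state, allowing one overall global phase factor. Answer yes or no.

No — the two circuits implement different unitaries, even allowing a global phase.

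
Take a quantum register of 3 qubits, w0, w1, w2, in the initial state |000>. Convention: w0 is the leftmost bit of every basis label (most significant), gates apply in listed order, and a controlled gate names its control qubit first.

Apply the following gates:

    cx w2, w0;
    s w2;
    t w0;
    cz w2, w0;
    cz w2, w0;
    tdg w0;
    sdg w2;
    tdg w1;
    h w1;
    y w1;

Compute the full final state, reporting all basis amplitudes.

The final amplitudes are -sqrt(2)*I/2 on |000>, sqrt(2)*I/2 on |010>, and 0 on every other basis state. Key observation: the block from step 2 through step 7 cancels to the identity and can be dropped.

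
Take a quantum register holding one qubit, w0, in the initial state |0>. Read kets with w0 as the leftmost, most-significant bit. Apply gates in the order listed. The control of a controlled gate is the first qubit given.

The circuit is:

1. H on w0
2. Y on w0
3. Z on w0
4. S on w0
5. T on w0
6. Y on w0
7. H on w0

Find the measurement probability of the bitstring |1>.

A full measurement returns |1> with probability 1/2 - sqrt(2)/4.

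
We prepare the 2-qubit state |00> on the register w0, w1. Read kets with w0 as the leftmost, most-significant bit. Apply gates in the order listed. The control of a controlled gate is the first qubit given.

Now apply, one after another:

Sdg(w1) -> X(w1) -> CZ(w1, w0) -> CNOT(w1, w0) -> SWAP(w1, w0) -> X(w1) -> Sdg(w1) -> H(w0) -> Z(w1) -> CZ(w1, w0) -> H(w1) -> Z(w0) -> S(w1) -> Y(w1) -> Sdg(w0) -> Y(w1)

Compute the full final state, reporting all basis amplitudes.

The final amplitudes are 1/2 on |00>, I/2 on |01>, -I/2 on |10>, 1/2 on |11>.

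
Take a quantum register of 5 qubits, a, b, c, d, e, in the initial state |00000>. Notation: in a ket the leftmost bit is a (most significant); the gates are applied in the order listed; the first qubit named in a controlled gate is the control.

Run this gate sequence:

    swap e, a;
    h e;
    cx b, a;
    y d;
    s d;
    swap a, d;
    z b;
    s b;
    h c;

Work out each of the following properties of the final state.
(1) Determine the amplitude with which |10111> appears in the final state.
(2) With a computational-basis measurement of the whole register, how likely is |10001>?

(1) The amplitude on |10111> is 0.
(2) The probability of measuring |10001> is 1/4.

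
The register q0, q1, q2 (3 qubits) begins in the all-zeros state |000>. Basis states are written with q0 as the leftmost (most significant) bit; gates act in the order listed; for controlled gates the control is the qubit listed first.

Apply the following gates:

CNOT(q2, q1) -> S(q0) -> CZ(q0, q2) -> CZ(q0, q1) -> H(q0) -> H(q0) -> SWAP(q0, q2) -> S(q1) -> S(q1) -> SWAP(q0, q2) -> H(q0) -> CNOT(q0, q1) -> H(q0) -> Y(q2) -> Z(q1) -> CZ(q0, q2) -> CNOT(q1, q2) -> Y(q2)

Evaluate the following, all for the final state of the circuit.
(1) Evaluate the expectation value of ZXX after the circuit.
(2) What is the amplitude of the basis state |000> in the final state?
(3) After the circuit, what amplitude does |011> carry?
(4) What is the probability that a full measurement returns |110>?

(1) In the final state, ZXX has expectation 1.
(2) |000> carries amplitude 1/2 in the final state.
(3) The final state's coefficient on |011> equals 1/2.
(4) Outcome |110> occurs with probability 0.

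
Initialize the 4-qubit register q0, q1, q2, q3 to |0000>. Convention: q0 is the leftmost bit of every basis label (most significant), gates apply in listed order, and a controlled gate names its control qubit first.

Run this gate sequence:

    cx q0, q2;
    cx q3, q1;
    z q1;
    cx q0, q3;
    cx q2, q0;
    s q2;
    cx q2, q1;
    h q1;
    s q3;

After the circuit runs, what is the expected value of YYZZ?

In the final state, YYZZ has expectation 0.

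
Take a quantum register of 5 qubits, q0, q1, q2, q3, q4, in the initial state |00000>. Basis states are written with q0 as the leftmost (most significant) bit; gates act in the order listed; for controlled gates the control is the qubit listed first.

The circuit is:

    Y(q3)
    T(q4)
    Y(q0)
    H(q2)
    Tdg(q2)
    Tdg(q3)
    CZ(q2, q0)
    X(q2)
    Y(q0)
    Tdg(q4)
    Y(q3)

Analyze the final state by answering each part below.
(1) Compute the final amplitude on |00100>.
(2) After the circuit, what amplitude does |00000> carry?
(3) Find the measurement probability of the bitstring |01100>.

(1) |00100> carries amplitude -sqrt(2)*exp(3*I*pi/4)/2 in the final state.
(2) |00000> carries amplitude sqrt(2)*I/2 in the final state.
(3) Outcome |01100> occurs with probability 0.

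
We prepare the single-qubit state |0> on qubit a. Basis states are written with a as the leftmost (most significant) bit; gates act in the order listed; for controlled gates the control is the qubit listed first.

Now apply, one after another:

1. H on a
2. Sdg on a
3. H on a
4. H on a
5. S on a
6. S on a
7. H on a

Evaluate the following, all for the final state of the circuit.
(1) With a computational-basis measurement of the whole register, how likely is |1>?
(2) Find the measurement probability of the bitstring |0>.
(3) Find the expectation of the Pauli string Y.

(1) Outcome |1> occurs with probability 1/2.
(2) Outcome |0> occurs with probability 1/2.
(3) The expectation value of Y is -1.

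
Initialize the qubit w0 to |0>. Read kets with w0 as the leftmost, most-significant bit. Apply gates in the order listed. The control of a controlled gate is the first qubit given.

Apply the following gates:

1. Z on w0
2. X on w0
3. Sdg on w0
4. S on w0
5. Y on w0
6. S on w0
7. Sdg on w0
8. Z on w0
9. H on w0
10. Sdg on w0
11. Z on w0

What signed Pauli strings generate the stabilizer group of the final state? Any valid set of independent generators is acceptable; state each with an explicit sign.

The stabilizer group can be generated by +Y, among other valid generating sets.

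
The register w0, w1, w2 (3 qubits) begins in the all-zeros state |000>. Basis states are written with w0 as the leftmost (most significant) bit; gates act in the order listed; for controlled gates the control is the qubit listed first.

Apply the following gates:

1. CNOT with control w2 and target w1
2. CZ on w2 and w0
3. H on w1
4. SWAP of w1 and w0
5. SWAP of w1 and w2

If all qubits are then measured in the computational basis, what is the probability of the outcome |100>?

The probability of measuring |100> is 1/2.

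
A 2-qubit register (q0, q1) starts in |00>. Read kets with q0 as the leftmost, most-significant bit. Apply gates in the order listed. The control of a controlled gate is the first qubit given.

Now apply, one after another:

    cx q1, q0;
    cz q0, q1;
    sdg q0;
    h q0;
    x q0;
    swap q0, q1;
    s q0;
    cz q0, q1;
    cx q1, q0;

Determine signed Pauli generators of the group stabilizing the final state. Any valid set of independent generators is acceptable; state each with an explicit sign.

The final state is stabilized by the group generated by +XX, +ZZ; other independent generating sets are equally valid.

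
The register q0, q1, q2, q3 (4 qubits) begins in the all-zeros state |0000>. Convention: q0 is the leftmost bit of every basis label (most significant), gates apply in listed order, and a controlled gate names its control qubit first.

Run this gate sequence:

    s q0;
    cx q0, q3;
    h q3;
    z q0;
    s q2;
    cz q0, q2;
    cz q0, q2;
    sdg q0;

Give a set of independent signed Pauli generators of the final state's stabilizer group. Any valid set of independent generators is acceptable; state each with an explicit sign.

The stabilizer group can be generated by +IIIX, +ZIII, +IZII, +IIZI, among other valid generating sets. Key observation: gates 6-7 undo each other exactly, leaving only the rest of the circuit to track.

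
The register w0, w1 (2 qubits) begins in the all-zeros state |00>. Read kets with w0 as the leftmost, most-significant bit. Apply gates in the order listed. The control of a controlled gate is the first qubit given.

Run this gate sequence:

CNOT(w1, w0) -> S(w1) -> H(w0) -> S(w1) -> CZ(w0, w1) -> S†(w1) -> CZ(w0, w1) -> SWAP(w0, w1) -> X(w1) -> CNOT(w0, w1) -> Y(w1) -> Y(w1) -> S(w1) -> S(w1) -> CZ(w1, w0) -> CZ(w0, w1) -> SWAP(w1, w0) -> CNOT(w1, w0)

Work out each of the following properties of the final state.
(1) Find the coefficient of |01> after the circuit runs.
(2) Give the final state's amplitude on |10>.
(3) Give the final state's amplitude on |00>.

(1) |01> carries amplitude 0 in the final state.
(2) |10> carries amplitude -sqrt(2)/2 in the final state.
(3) The final state's coefficient on |00> equals sqrt(2)/2.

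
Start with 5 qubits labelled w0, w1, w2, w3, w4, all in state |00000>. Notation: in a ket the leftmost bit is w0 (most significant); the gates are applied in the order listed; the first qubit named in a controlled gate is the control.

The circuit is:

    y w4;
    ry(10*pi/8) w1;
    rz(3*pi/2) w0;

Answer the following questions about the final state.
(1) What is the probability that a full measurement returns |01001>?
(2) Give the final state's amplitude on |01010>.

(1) A full measurement returns |01001> with probability sqrt(2)/4 + 1/2.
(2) |01010> carries amplitude 0 in the final state.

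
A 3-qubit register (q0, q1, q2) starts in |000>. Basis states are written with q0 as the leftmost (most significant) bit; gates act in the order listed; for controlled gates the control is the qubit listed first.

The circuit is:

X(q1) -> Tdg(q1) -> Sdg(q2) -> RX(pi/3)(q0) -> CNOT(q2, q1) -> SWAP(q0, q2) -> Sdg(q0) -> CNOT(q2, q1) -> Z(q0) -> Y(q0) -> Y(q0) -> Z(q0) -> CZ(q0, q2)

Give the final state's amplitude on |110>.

The amplitude on |110> is 0. Key observation: the block from step 9 through step 12 cancels to the identity and can be dropped.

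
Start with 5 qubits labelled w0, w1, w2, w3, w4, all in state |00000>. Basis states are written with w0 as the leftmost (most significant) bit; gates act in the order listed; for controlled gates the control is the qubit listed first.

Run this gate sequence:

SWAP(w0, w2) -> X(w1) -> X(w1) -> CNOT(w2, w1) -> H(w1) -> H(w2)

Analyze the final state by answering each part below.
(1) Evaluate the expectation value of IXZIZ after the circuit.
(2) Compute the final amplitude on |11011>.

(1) In the final state, IXZIZ has expectation 0. Key observation: steps 2-3 multiply out to the identity, so the circuit reduces to the remaining gates.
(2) The amplitude on |11011> is 0.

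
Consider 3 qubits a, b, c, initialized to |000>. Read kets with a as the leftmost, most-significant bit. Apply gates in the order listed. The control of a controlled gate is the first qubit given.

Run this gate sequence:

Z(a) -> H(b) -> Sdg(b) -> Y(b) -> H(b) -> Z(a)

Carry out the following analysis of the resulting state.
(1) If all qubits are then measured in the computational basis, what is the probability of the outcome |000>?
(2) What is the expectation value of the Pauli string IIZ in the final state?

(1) Outcome |000> occurs with probability 1/2.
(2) The observable IIZ averages to 1.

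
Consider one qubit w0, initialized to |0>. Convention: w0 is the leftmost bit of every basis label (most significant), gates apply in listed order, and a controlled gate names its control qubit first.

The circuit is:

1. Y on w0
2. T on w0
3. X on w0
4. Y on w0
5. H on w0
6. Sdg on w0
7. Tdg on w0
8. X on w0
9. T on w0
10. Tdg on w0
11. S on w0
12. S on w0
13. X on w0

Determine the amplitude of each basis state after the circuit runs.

The resulting statevector has amplitude sqrt(2)*exp(I*pi/4)/2 on |0>, -sqrt(2)*I/2 on |1>.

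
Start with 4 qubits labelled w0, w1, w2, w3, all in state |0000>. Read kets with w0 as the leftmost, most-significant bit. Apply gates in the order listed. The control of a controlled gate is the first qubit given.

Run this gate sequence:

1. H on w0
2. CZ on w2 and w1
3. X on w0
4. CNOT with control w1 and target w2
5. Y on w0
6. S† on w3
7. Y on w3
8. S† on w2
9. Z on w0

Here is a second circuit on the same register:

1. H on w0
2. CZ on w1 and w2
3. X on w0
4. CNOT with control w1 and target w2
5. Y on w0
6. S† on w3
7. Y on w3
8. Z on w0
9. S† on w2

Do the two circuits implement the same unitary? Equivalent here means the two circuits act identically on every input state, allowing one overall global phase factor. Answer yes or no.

Yes — the two circuits implement the same unitary up to a global phase.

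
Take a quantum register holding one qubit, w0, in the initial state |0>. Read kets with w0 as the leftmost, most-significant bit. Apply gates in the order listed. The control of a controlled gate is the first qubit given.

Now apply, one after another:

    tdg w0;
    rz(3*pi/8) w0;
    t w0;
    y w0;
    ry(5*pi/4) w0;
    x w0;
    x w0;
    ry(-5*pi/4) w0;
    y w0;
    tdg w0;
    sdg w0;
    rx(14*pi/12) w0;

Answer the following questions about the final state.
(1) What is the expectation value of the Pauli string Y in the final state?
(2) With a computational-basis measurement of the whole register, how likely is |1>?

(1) The observable Y averages to 1/2. Key observation: gates 3-10 undo each other exactly, leaving only the rest of the circuit to track.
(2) The probability of measuring |1> is sqrt(3)/4 + 1/2.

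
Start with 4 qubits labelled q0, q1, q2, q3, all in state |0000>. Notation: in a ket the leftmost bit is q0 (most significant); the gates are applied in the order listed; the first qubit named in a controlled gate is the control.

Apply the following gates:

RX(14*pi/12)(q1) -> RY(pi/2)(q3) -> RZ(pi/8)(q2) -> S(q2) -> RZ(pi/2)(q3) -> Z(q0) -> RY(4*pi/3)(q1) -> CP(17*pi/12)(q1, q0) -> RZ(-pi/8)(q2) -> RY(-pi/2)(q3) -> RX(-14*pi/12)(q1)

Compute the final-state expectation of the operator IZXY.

In the final state, IZXY has expectation 0.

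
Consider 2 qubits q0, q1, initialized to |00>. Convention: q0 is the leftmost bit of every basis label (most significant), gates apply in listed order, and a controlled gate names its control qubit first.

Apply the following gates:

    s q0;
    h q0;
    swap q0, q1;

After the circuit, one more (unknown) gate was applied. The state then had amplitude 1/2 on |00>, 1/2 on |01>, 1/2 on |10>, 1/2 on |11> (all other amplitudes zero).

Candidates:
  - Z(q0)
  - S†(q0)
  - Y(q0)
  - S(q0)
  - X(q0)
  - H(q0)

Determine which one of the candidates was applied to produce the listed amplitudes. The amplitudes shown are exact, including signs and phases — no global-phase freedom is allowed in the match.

The unique candidate consistent with the amplitudes is H(q0).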